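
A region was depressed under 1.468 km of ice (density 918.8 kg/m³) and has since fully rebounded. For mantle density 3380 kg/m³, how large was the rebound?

Removing the load lets mantle flow back in; uplift u satisfies ρ_ice t = ρ_m u.
u = t ρ_ice/ρ_m = 1.468 km × 918.8/3380 = 0.399 km.

0.399 km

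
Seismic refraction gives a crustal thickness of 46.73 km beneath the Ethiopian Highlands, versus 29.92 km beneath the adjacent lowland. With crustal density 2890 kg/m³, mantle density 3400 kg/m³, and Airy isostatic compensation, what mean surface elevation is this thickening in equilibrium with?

Excess crust Δ = 46.73 km − 29.92 km = 16.81 km, split between elevation h and root r with h + r = Δ.
Airy balance ρ_c h = (ρ_m − ρ_c) r gives r = h ρ_c/(ρ_m − ρ_c), so h (1 + ρ_c/(ρ_m − ρ_c)) = Δ, i.e. h = Δ (ρ_m − ρ_c)/ρ_m.
h = 16.81 km × 510/3400 = 2.52 km.

2.52 km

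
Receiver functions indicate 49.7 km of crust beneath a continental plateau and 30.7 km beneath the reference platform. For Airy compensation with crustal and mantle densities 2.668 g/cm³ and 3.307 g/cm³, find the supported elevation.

Excess crust Δ = 49.7 km − 30.7 km = 19 km, split between elevation h and root r with h + r = Δ.
Airy balance ρ_c h = (ρ_m − ρ_c) r gives r = h ρ_c/(ρ_m − ρ_c), so h (1 + ρ_c/(ρ_m − ρ_c)) = Δ, i.e. h = Δ (ρ_m − ρ_c)/ρ_m.
h = 19 km × 0.639/3.307 = 3.67 km.

3.67 km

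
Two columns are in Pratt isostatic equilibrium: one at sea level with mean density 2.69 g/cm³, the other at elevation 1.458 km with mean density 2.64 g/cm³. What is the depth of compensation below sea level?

77 km

ρ_ref D = ρ (D + h) → D (ρ_ref − ρ) = ρ h.
D = ρ h/(ρ_ref − ρ) = 2.64 × 1.458 km/(2.69 − 2.64) = 77 km.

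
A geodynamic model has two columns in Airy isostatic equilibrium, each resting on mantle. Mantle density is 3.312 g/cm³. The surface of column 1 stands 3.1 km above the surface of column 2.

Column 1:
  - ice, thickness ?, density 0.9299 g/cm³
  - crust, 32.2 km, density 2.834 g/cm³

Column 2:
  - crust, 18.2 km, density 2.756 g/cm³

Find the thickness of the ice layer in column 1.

Take the compensation level at the base of the deeper column (depth z_c below the surface of column 1) and equate Σ ρ_i t_i down to z_c; mantle fills any gap and the z_c terms cancel.
Column 1: x×0.9299 + 32.2×2.834 + (z_c − 32.2 − x)×3.312
Column 2: 3.1×0 + 18.2×2.756 + (z_c − 3.1 − 18.2)×3.312
The z_c×3.312 term appears on both sides and cancels. Collect the known terms of each column as K = Σ(ρt)_known − 3.312 × (depth of known layers): K_1 = 91.2548 − 3.312×32.2 = −15.3916; K_2 = 50.1592 − 3.312×(3.1 + 18.2) = −20.3864.
Balance: K_1 − x×(3.312 − 0.9299) = K_2, so x = (K_1 − K_2)/(3.312 − 0.9299) = 4.9948/2.3821 = 2.1 km.

2.1 km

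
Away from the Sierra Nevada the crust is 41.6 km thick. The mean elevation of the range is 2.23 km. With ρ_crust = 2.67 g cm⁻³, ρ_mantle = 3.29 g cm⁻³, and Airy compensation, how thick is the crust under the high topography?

Root depth r = h ρ_c / (ρ_m − ρ_c) = 2.23 km × 2.67 / 0.62 = 9.603 km.
Total thickness = T + h + r = 41.6 km + 2.23 km + 9.603 km = 53.4 km.

53.4 km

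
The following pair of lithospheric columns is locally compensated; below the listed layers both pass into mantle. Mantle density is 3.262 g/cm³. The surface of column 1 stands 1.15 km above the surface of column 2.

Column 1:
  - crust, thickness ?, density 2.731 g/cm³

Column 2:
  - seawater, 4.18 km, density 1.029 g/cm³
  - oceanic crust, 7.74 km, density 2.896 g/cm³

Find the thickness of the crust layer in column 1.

30 km

Take the compensation level at the base of the deeper column (depth z_c below the surface of column 1) and equate Σ ρ_i t_i down to z_c; mantle fills any gap and the z_c terms cancel.
Column 1: x×2.731 + (z_c − 0 − x)×3.262
Column 2: 1.15×0 + 4.18×1.029 + 7.74×2.896 + (z_c − 1.15 − 11.92)×3.262
The z_c×3.262 term appears on both sides and cancels. Collect the known terms of each column as K = Σ(ρt)_known − 3.262 × (depth of known layers): K_1 = 0 − 3.262×0 = 0; K_2 = 26.71626 − 3.262×(1.15 + 11.92) = −15.91808.
Balance: K_1 − x×(3.262 − 2.731) = K_2, so x = (K_1 − K_2)/(3.262 − 2.731) = 15.9181/0.531 = 30 km.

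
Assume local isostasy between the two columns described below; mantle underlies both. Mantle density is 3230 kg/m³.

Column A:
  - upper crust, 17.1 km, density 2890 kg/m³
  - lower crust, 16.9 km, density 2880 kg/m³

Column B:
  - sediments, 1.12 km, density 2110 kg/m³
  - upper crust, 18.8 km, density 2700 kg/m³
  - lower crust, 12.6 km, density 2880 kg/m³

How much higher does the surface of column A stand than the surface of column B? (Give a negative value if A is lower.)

−1.21 km

For any compensation level in the mantle, the mantle terms cancel and isostasy reduces to e = (Σt_A − Σt_B) − (Σ(ρt)_A − Σ(ρt)_B) / ρ_m.
Σt_A = 34 km; Σt_B = 32.52 km; Σ(ρt)_A = 98091; Σ(ρt)_B = 89411.2 (in km·kg/m³).
e = (34 − 32.52) − (98091 − 89411.2) / 3230 = −1.21 km.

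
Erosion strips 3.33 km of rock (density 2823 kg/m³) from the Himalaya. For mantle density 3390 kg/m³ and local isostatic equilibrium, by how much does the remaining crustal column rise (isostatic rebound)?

Unloading: uplift u = e ρ_c/ρ_m = 3.33 km × 2823/3390 = 2.77 km.

2.77 km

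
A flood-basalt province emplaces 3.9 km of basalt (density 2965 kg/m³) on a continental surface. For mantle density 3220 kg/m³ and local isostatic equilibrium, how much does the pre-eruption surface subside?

Subaerial loading: s = t ρ_load / ρ_m.
s = 3.9 km × 2965/3220 = 3.59 km.

3.59 km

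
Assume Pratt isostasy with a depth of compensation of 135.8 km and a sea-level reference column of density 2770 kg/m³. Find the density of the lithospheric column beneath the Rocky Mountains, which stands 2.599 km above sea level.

Pratt balance: ρ_ref D = ρ (D + h).
ρ = ρ_ref D/(D + h) = 2770 × 135.8 km/(135.8 km + 2.599 km) = 2720 kg/m³.

2720 kg/m³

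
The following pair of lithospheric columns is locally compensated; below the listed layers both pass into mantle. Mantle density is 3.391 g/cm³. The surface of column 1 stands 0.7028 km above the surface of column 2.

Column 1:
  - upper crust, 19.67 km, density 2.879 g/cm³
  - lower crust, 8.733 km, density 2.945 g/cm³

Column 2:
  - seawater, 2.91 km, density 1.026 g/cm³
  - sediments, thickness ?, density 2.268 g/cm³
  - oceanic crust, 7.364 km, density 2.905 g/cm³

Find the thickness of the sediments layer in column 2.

0.999 km

Take the compensation level at the base of the deeper column (depth z_c below the surface of column 1) and equate Σ ρ_i t_i down to z_c; mantle fills any gap and the z_c terms cancel.
Column 1: 19.67×2.879 + 8.733×2.945 + (z_c − 28.403)×3.391
Column 2: 0.7028×0 + 2.91×1.026 + x×2.268 + 7.364×2.905 + (z_c − 0.7028 − 10.274 − x)×3.391
The z_c×3.391 term appears on both sides and cancels. Collect the known terms of each column as K = Σ(ρt)_known − 3.391 × (depth of known layers): K_1 = 82.348615 − 3.391×28.403 = −13.965958; K_2 = 24.37808 − 3.391×(0.7028 + 10.274) = −12.8442488.
Balance: K_1 = K_2 − x×(3.391 − 2.268), so x = (K_2 − K_1)/(3.391 − 2.268) = 1.12171/1.123 = 0.999 km.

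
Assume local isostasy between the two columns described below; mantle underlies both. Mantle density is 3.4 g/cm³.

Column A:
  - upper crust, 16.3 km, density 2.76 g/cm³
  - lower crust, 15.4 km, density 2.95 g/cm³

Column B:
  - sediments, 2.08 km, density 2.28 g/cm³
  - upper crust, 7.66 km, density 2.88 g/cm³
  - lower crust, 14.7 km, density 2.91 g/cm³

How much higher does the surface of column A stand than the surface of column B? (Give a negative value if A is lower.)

For any compensation level in the mantle, the mantle terms cancel and isostasy reduces to e = (Σt_A − Σt_B) − (Σ(ρt)_A − Σ(ρt)_B) / ρ_m.
Σt_A = 31.7 km; Σt_B = 24.44 km; Σ(ρt)_A = 90.418; Σ(ρt)_B = 69.5802 (in km·g/cm³).
e = (31.7 − 24.44) − (90.418 − 69.5802) / 3.4 = 1.13 km.

1.13 km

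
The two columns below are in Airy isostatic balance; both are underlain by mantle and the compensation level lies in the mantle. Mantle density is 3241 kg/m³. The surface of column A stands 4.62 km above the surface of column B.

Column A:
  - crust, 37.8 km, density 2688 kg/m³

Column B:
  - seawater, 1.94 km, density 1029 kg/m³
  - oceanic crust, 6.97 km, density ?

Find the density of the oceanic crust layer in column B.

3010 kg/m³

Take the compensation level at the base of the deeper column (depth z_c below the surface of column A) and equate Σ ρ_i t_i down to z_c; mantle fills any gap and the z_c terms cancel.
Column A: 37.8×2688 + (z_c − 37.8)×3241
Column B: 4.62×0 + 1.94×1029 + 6.97×ρ + (z_c − 4.62 − 8.91)×3241
The z_c×3241 term appears on both sides and cancels. Collect the known terms of each column as K = Σ(ρt)_known − 3241 × (depth of known layers): K_A = 101606.4 − 3241×37.8 = −20903.4; K_B = 1996.26 − 3241×(4.62 + 8.91) = −41854.47.
Balance: K_A = K_B + 6.97×ρ, so ρ = (K_A − K_B)/6.97 = 20951.1/6.97 = 3010 kg/m³.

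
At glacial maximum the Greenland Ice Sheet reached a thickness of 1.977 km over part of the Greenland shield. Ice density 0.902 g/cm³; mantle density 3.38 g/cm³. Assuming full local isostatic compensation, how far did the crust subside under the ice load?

For local isostatic compensation: the ice load ρ_ice t is balanced by mantle displaced below, ρ_m s.
s = t ρ_ice / ρ_m = 1.977 km × 0.902/3.38 = 0.528 km.

0.528 km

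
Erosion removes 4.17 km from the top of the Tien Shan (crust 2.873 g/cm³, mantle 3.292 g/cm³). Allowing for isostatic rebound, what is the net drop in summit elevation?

0.531 km

Rebound u = e ρ_c/ρ_m = 4.17 km × 2.873/3.292 = 3.639 km.
Net surface drop = e − u = 4.17 km − 3.639 km = e (ρ_m − ρ_c)/ρ_m = 0.531 km.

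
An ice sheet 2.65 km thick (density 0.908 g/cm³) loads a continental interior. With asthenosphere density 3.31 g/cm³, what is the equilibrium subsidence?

0.727 km

In Airy isostatic equilibrium: the ice load ρ_ice t is balanced by mantle displaced below, ρ_m s.
s = t ρ_ice / ρ_m = 2.65 km × 0.908/3.31 = 0.727 km.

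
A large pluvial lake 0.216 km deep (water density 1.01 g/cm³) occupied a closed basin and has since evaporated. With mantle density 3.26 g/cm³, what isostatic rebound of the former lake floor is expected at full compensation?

0.0669 km

u = d ρ_w/ρ_m = 0.216 km × 1.01/3.26 = 0.0669 km.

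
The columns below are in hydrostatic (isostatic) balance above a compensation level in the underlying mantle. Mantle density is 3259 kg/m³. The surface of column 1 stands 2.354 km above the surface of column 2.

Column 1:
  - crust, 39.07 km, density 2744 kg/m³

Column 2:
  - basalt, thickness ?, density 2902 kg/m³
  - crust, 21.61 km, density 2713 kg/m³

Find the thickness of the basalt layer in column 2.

Take the compensation level at the base of the deeper column (depth z_c below the surface of column 1) and equate Σ ρ_i t_i down to z_c; mantle fills any gap and the z_c terms cancel.
Column 1: 39.07×2744 + (z_c − 39.07)×3259
Column 2: 2.354×0 + x×2902 + 21.61×2713 + (z_c − 2.354 − 21.61 − x)×3259
The z_c×3259 term appears on both sides and cancels. Collect the known terms of each column as K = Σ(ρt)_known − 3259 × (depth of known layers): K_1 = 107208.08 − 3259×39.07 = −20121.05; K_2 = 58627.93 − 3259×(2.354 + 21.61) = −19470.746.
Balance: K_1 = K_2 − x×(3259 − 2902), so x = (K_2 − K_1)/(3259 − 2902) = 650.304/357 = 1.82 km.

1.82 km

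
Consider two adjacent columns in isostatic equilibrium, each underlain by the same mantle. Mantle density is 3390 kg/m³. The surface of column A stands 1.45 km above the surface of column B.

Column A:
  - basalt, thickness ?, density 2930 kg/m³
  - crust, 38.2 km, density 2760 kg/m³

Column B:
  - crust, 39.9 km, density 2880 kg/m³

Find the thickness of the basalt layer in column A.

Take the compensation level at the base of the deeper column (depth z_c below the surface of column A) and equate Σ ρ_i t_i down to z_c; mantle fills any gap and the z_c terms cancel.
Column A: x×2930 + 38.2×2760 + (z_c − 38.2 − x)×3390
Column B: 1.45×0 + 39.9×2880 + (z_c − 1.45 − 39.9)×3390
The z_c×3390 term appears on both sides and cancels. Collect the known terms of each column as K = Σ(ρt)_known − 3390 × (depth of known layers): K_A = 105432 − 3390×38.2 = −24066; K_B = 114912 − 3390×(1.45 + 39.9) = −25264.5.
Balance: K_A − x×(3390 − 2930) = K_B, so x = (K_A − K_B)/(3390 − 2930) = 1198.5/460 = 2.61 km.

2.61 km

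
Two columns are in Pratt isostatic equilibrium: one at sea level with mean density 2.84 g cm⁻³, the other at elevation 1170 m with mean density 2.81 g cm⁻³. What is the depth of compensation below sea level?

110000 m

ρ_ref D = ρ (D + h) → D (ρ_ref − ρ) = ρ h.
D = ρ h/(ρ_ref − ρ) = 2.81 × 1170 m/(2.84 − 2.81) = 110000 m.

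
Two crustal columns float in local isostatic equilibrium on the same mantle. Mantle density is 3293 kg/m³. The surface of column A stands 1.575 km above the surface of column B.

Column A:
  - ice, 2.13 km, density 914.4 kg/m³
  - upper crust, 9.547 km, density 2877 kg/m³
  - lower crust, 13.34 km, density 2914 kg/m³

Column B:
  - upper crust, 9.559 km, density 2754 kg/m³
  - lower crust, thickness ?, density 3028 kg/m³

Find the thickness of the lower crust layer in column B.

14.2 km

Take the compensation level at the base of the deeper column (depth z_c below the surface of column A) and equate Σ ρ_i t_i down to z_c; mantle fills any gap and the z_c terms cancel.
Column A: 2.13×914.4 + 9.547×2877 + 13.34×2914 + (z_c − 25.017)×3293
Column B: 1.575×0 + 9.559×2754 + x×3028 + (z_c − 1.575 − 9.559 − x)×3293
The z_c×3293 term appears on both sides and cancels. Collect the known terms of each column as K = Σ(ρt)_known − 3293 × (depth of known layers): K_A = 68287.151 − 3293×25.017 = −14093.83; K_B = 26325.486 − 3293×(1.575 + 9.559) = −10338.776.
Balance: K_A = K_B − x×(3293 − 3028), so x = (K_B − K_A)/(3293 − 3028) = 3755.05/265 = 14.2 km.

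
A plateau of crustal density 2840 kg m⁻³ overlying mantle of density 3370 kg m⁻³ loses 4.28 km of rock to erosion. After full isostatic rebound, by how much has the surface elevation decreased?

Rebound u = e ρ_c/ρ_m = 4.28 km × 2840/3370 = 3.607 km.
Net surface drop = e − u = 4.28 km − 3.607 km = e (ρ_m − ρ_c)/ρ_m = 0.673 km.

0.673 km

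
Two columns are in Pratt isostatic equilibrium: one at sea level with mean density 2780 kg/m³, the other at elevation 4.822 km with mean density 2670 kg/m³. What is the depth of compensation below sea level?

ρ_ref D = ρ (D + h) → D (ρ_ref − ρ) = ρ h.
D = ρ h/(ρ_ref − ρ) = 2670 × 4.822 km/(2780 − 2670) = 117 km.

117 km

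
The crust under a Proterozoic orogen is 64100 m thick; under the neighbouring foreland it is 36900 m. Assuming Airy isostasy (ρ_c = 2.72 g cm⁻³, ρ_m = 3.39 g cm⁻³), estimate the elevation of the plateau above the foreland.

5380 m

Excess crust Δ = 64100 m − 36900 m = 27200 m, split between elevation h and root r with h + r = Δ.
Airy balance ρ_c h = (ρ_m − ρ_c) r gives r = h ρ_c/(ρ_m − ρ_c), so h (1 + ρ_c/(ρ_m − ρ_c)) = Δ, i.e. h = Δ (ρ_m − ρ_c)/ρ_m.
h = 27200 m × 0.67/3.39 = 5380 m.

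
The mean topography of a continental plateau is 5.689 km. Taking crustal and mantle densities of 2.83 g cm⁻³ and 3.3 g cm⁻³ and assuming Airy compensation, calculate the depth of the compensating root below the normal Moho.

For local isostatic compensation: the weight of the topography is balanced by the buoyancy of the root, ρ_c h = (ρ_m − ρ_c) r.
r = h · ρ_c / (ρ_m − ρ_c) = 5.689 km × 2.83 / (3.3 − 2.83) = 34.3 km.

34.3 km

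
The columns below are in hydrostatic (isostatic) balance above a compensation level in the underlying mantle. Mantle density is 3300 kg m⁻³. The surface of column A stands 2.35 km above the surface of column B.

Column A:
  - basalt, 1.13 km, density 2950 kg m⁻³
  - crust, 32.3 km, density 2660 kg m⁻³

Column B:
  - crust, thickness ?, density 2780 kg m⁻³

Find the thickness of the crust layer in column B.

25.6 km

Take the compensation level at the base of the deeper column (depth z_c below the surface of column A) and equate Σ ρ_i t_i down to z_c; mantle fills any gap and the z_c terms cancel.
Column A: 1.13×2950 + 32.3×2660 + (z_c − 33.43)×3300
Column B: 2.35×0 + x×2780 + (z_c − 2.35 − 0 − x)×3300
The z_c×3300 term appears on both sides and cancels. Collect the known terms of each column as K = Σ(ρt)_known − 3300 × (depth of known layers): K_A = 89251.5 − 3300×33.43 = −21067.5; K_B = 0 − 3300×(2.35 + 0) = −7755.
Balance: K_A = K_B − x×(3300 − 2780), so x = (K_B − K_A)/(3300 − 2780) = 13312.5/520 = 25.6 km.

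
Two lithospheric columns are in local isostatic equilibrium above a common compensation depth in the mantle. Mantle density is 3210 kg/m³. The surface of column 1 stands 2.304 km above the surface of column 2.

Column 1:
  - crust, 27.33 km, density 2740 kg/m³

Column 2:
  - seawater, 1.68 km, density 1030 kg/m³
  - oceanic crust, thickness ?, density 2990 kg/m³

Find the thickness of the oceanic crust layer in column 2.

Take the compensation level at the base of the deeper column (depth z_c below the surface of column 1) and equate Σ ρ_i t_i down to z_c; mantle fills any gap and the z_c terms cancel.
Column 1: 27.33×2740 + (z_c − 27.33)×3210
Column 2: 2.304×0 + 1.68×1030 + x×2990 + (z_c − 2.304 − 1.68 − x)×3210
The z_c×3210 term appears on both sides and cancels. Collect the known terms of each column as K = Σ(ρt)_known − 3210 × (depth of known layers): K_1 = 74884.2 − 3210×27.33 = −12845.1; K_2 = 1730.4 − 3210×(2.304 + 1.68) = −11058.24.
Balance: K_1 = K_2 − x×(3210 − 2990), so x = (K_2 − K_1)/(3210 − 2990) = 1786.86/220 = 8.12 km.

8.12 km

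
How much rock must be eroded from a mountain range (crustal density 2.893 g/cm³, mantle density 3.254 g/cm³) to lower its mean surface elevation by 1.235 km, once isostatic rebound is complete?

11.1 km

Net drop Δ = e − u = e − e ρ_c/ρ_m = e (ρ_m − ρ_c)/ρ_m.
e = Δ ρ_m/(ρ_m − ρ_c) = 1.235 km × 3.254/0.361 = 11.1 km.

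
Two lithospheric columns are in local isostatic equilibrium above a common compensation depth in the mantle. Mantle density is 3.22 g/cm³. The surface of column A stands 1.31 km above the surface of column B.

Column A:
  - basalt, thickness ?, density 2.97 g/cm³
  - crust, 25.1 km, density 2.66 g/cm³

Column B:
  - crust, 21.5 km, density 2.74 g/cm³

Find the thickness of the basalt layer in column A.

Take the compensation level at the base of the deeper column (depth z_c below the surface of column A) and equate Σ ρ_i t_i down to z_c; mantle fills any gap and the z_c terms cancel.
Column A: x×2.97 + 25.1×2.66 + (z_c − 25.1 − x)×3.22
Column B: 1.31×0 + 21.5×2.74 + (z_c − 1.31 − 21.5)×3.22
The z_c×3.22 term appears on both sides and cancels. Collect the known terms of each column as K = Σ(ρt)_known − 3.22 × (depth of known layers): K_A = 66.766 − 3.22×25.1 = −14.056; K_B = 58.91 − 3.22×(1.31 + 21.5) = −14.5382.
Balance: K_A − x×(3.22 − 2.97) = K_B, so x = (K_A − K_B)/(3.22 − 2.97) = 0.4822/0.25 = 1.93 km.

1.93 km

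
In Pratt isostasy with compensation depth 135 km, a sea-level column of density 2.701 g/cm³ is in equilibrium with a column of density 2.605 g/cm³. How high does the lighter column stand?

4.98 km

ρ_ref D = ρ (D + h) → h = D (ρ_ref − ρ)/ρ.
h = 135 km × (2.701 − 2.605)/2.605 = 4.98 km.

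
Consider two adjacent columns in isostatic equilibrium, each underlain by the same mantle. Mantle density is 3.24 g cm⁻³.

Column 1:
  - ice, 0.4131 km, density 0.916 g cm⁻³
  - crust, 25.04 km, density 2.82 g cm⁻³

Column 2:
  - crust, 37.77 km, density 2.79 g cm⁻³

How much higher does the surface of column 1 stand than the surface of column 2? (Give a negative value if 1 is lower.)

−1.7 km

For any compensation level in the mantle, the mantle terms cancel and isostasy reduces to e = (Σt_1 − Σt_2) − (Σ(ρt)_1 − Σ(ρt)_2) / ρ_m.
Σt_1 = 25.4531 km; Σt_2 = 37.77 km; Σ(ρt)_1 = 70.9911996; Σ(ρt)_2 = 105.3783 (in km·g cm⁻³).
e = (25.4531 − 37.77) − (70.9911996 − 105.3783) / 3.24 = −1.7 km.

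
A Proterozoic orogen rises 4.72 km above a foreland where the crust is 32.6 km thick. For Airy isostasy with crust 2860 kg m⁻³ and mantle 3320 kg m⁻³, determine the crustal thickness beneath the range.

Root depth r = h ρ_c / (ρ_m − ρ_c) = 4.72 km × 2860 / 460 = 29.35 km.
Total thickness = T + h + r = 32.6 km + 4.72 km + 29.35 km = 66.7 km.

66.7 km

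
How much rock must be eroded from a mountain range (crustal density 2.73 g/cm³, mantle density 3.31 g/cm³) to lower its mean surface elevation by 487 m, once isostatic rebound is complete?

2780 m

Net drop Δ = e − u = e − e ρ_c/ρ_m = e (ρ_m − ρ_c)/ρ_m.
e = Δ ρ_m/(ρ_m − ρ_c) = 487 m × 3.31/0.58 = 2780 m.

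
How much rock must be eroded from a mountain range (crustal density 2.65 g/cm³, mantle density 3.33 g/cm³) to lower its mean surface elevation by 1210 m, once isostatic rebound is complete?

5930 m

Net drop Δ = e − u = e − e ρ_c/ρ_m = e (ρ_m − ρ_c)/ρ_m.
e = Δ ρ_m/(ρ_m − ρ_c) = 1210 m × 3.33/0.68 = 5930 m.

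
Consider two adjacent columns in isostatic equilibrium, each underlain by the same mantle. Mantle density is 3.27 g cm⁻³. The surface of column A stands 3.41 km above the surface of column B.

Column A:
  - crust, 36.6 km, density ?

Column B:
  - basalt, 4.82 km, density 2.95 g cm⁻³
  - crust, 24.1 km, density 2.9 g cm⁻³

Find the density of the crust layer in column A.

Take the compensation level at the base of the deeper column (depth z_c below the surface of column A) and equate Σ ρ_i t_i down to z_c; mantle fills any gap and the z_c terms cancel.
Column A: 36.6×ρ + (z_c − 36.6)×3.27
Column B: 3.41×0 + 4.82×2.95 + 24.1×2.9 + (z_c − 3.41 − 28.92)×3.27
The z_c×3.27 term appears on both sides and cancels. Collect the known terms of each column as K = Σ(ρt)_known − 3.27 × (depth of known layers): K_A = 0 − 3.27×36.6 = −119.682; K_B = 84.109 − 3.27×(3.41 + 28.92) = −21.6101.
Balance: K_A + 36.6×ρ = K_B, so ρ = (K_B − K_A)/36.6 = 98.0719/36.6 = 2.68 g cm⁻³.

2.68 g cm⁻³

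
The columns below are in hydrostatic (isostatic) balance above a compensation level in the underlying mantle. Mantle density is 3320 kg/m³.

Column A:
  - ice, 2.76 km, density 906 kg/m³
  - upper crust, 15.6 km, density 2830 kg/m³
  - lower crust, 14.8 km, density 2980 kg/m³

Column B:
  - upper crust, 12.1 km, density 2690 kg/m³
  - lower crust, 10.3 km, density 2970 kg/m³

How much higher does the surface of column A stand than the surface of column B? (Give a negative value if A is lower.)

For any compensation level in the mantle, the mantle terms cancel and isostasy reduces to e = (Σt_A − Σt_B) − (Σ(ρt)_A − Σ(ρt)_B) / ρ_m.
Σt_A = 33.16 km; Σt_B = 22.4 km; Σ(ρt)_A = 90752.56; Σ(ρt)_B = 63140 (in km·kg/m³).
e = (33.16 − 22.4) − (90752.56 − 63140) / 3320 = 2.44 km.

2.44 km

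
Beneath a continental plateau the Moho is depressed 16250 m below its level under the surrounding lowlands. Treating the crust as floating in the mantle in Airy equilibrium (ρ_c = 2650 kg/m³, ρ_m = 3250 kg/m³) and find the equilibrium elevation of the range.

Balancing pressure at the compensation depth: ρ_c h = (ρ_m − ρ_c) r.
h = r (ρ_m − ρ_c) / ρ_c = 16250 m × (3250 − 2650) / 2650 = 3680 m.

3680 m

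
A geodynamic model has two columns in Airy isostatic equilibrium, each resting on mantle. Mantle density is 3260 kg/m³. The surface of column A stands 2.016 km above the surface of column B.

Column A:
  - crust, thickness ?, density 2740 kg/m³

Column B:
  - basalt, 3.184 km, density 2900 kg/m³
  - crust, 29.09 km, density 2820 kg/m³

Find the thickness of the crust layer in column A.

Take the compensation level at the base of the deeper column (depth z_c below the surface of column A) and equate Σ ρ_i t_i down to z_c; mantle fills any gap and the z_c terms cancel.
Column A: x×2740 + (z_c − 0 − x)×3260
Column B: 2.016×0 + 3.184×2900 + 29.09×2820 + (z_c − 2.016 − 32.274)×3260
The z_c×3260 term appears on both sides and cancels. Collect the known terms of each column as K = Σ(ρt)_known − 3260 × (depth of known layers): K_A = 0 − 3260×0 = 0; K_B = 91267.4 − 3260×(2.016 + 32.274) = −20518.
Balance: K_A − x×(3260 − 2740) = K_B, so x = (K_A − K_B)/(3260 − 2740) = 20518/520 = 39.5 km.

39.5 km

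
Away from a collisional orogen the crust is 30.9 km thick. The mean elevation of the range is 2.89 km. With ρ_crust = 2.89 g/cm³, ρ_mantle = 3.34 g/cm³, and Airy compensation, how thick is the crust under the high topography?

Root depth r = h ρ_c / (ρ_m − ρ_c) = 2.89 km × 2.89 / 0.45 = 18.56 km.
Total thickness = T + h + r = 30.9 km + 2.89 km + 18.56 km = 52.4 km.

52.4 km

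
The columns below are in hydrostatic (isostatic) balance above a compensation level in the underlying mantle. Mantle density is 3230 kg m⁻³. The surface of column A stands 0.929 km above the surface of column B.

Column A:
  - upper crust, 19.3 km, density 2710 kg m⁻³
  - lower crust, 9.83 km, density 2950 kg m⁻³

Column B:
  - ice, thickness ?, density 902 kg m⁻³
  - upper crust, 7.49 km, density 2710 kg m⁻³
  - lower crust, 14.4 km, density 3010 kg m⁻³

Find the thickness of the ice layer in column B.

1.17 km

Take the compensation level at the base of the deeper column (depth z_c below the surface of column A) and equate Σ ρ_i t_i down to z_c; mantle fills any gap and the z_c terms cancel.
Column A: 19.3×2710 + 9.83×2950 + (z_c − 29.13)×3230
Column B: 0.929×0 + x×902 + 7.49×2710 + 14.4×3010 + (z_c − 0.929 − 21.89 − x)×3230
The z_c×3230 term appears on both sides and cancels. Collect the known terms of each column as K = Σ(ρt)_known − 3230 × (depth of known layers): K_A = 81301.5 − 3230×29.13 = −12788.4; K_B = 63641.9 − 3230×(0.929 + 21.89) = −10063.47.
Balance: K_A = K_B − x×(3230 − 902), so x = (K_B − K_A)/(3230 − 902) = 2724.93/2328 = 1.17 km.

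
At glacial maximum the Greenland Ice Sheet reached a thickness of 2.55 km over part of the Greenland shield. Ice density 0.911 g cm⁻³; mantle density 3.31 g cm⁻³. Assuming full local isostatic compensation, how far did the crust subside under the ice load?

0.702 km

In Airy isostatic equilibrium: the ice load ρ_ice t is balanced by mantle displaced below, ρ_m s.
s = t ρ_ice / ρ_m = 2.55 km × 0.911/3.31 = 0.702 km.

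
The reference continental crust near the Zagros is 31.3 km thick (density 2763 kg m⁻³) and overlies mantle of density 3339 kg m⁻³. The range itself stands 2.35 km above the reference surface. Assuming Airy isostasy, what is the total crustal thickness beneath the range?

44.9 km

Root depth r = h ρ_c / (ρ_m − ρ_c) = 2.35 km × 2763 / 576 = 11.27 km.
Total thickness = T + h + r = 31.3 km + 2.35 km + 11.27 km = 44.9 km.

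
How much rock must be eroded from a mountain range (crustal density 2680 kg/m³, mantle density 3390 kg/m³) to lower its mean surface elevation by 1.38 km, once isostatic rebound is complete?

Net drop Δ = e − u = e − e ρ_c/ρ_m = e (ρ_m − ρ_c)/ρ_m.
e = Δ ρ_m/(ρ_m − ρ_c) = 1.38 km × 3390/710 = 6.59 km.

6.59 km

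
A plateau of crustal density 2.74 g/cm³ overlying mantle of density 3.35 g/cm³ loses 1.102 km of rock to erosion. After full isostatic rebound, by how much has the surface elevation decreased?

0.201 km

Rebound u = e ρ_c/ρ_m = 1.102 km × 2.74/3.35 = 0.9013 km.
Net surface drop = e − u = 1.102 km − 0.9013 km = e (ρ_m − ρ_c)/ρ_m = 0.201 km.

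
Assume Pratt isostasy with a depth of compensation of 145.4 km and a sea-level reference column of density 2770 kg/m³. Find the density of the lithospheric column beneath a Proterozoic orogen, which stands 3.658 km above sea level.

Pratt balance: ρ_ref D = ρ (D + h).
ρ = ρ_ref D/(D + h) = 2770 × 145.4 km/(145.4 km + 3.658 km) = 2700 kg/m³.

2700 kg/m³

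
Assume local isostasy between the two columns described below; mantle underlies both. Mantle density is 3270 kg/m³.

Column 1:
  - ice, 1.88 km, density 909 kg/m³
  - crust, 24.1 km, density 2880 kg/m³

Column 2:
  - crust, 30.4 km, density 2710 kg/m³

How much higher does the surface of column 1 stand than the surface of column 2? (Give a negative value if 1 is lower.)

For any compensation level in the mantle, the mantle terms cancel and isostasy reduces to e = (Σt_1 − Σt_2) − (Σ(ρt)_1 − Σ(ρt)_2) / ρ_m.
Σt_1 = 25.98 km; Σt_2 = 30.4 km; Σ(ρt)_1 = 71116.92; Σ(ρt)_2 = 82384 (in km·kg/m³).
e = (25.98 − 30.4) − (71116.92 − 82384) / 3270 = −0.974 km.

−0.974 km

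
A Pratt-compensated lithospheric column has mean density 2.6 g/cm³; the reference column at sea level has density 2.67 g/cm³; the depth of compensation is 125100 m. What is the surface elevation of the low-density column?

3370 m

ρ_ref D = ρ (D + h) → h = D (ρ_ref − ρ)/ρ.
h = 125100 m × (2.67 − 2.6)/2.6 = 3370 m.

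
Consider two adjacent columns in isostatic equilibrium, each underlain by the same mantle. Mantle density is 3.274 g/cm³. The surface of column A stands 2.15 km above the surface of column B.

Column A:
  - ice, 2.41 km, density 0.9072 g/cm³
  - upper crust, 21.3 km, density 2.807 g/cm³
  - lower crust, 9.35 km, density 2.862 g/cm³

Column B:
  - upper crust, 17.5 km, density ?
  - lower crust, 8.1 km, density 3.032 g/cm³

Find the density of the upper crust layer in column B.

2.67 g/cm³

Take the compensation level at the base of the deeper column (depth z_c below the surface of column A) and equate Σ ρ_i t_i down to z_c; mantle fills any gap and the z_c terms cancel.
Column A: 2.41×0.9072 + 21.3×2.807 + 9.35×2.862 + (z_c − 33.06)×3.274
Column B: 2.15×0 + 17.5×ρ + 8.1×3.032 + (z_c − 2.15 − 25.6)×3.274
The z_c×3.274 term appears on both sides and cancels. Collect the known terms of each column as K = Σ(ρt)_known − 3.274 × (depth of known layers): K_A = 88.735152 − 3.274×33.06 = −19.503288; K_B = 24.5592 − 3.274×(2.15 + 25.6) = −66.2943.
Balance: K_A = K_B + 17.5×ρ, so ρ = (K_A − K_B)/17.5 = 46.791/17.5 = 2.67 g/cm³.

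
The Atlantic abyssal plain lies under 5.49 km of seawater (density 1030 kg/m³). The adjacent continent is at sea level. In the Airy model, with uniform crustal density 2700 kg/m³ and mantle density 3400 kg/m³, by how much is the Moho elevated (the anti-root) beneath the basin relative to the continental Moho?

Equating mass per unit area of the two columns: replacing crust with seawater at the top is compensated by replacing crust with mantle at the base: d (ρ_c − ρ_w) = a (ρ_m − ρ_c).
a = d (ρ_c − ρ_w)/(ρ_m − ρ_c) = 5.49 km × 1670/700 = 13.1 km.

13.1 km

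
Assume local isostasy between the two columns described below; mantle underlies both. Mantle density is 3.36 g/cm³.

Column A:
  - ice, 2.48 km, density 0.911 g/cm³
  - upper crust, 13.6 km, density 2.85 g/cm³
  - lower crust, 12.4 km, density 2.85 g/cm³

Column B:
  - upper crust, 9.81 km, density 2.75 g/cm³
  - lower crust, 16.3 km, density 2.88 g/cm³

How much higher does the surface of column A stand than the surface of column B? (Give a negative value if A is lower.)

For any compensation level in the mantle, the mantle terms cancel and isostasy reduces to e = (Σt_A − Σt_B) − (Σ(ρt)_A − Σ(ρt)_B) / ρ_m.
Σt_A = 28.48 km; Σt_B = 26.11 km; Σ(ρt)_A = 76.35928; Σ(ρt)_B = 73.9215 (in km·g/cm³).
e = (28.48 − 26.11) − (76.35928 − 73.9215) / 3.36 = 1.64 km.

1.64 km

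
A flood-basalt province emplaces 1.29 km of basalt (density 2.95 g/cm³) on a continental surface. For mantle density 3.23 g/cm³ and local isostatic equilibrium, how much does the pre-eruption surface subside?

Subaerial loading: s = t ρ_load / ρ_m.
s = 1.29 km × 2.95/3.23 = 1.18 km.

1.18 km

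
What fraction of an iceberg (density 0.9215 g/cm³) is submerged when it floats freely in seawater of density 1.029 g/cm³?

Submerged fraction = ρ_obj/ρ_fluid = 0.9215/1.029 = 89.6%.

89.6%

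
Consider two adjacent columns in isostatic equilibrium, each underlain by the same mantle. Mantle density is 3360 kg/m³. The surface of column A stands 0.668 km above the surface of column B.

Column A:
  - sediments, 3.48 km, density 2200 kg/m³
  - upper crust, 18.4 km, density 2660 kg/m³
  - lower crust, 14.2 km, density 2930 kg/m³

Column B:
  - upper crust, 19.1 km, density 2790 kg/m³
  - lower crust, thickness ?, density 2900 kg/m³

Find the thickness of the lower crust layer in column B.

21.5 km

Take the compensation level at the base of the deeper column (depth z_c below the surface of column A) and equate Σ ρ_i t_i down to z_c; mantle fills any gap and the z_c terms cancel.
Column A: 3.48×2200 + 18.4×2660 + 14.2×2930 + (z_c − 36.08)×3360
Column B: 0.668×0 + 19.1×2790 + x×2900 + (z_c − 0.668 − 19.1 − x)×3360
The z_c×3360 term appears on both sides and cancels. Collect the known terms of each column as K = Σ(ρt)_known − 3360 × (depth of known layers): K_A = 98206 − 3360×36.08 = −23022.8; K_B = 53289 − 3360×(0.668 + 19.1) = −13131.48.
Balance: K_A = K_B − x×(3360 − 2900), so x = (K_B − K_A)/(3360 − 2900) = 9891.32/460 = 21.5 km.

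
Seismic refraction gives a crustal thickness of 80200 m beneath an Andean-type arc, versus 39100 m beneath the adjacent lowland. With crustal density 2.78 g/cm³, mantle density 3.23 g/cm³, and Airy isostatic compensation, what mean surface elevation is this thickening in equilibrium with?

Excess crust Δ = 80200 m − 39100 m = 41100 m, split between elevation h and root r with h + r = Δ.
Airy balance ρ_c h = (ρ_m − ρ_c) r gives r = h ρ_c/(ρ_m − ρ_c), so h (1 + ρ_c/(ρ_m − ρ_c)) = Δ, i.e. h = Δ (ρ_m − ρ_c)/ρ_m.
h = 41100 m × 0.45/3.23 = 5730 m.

5730 m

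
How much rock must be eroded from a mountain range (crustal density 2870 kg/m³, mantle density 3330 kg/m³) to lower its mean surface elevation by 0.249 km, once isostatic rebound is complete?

Net drop Δ = e − u = e − e ρ_c/ρ_m = e (ρ_m − ρ_c)/ρ_m.
e = Δ ρ_m/(ρ_m − ρ_c) = 0.249 km × 3330/460 = 1.8 km.

1.8 km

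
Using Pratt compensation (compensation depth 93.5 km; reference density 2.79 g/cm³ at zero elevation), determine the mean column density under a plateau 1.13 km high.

2.76 g/cm³

Pratt balance: ρ_ref D = ρ (D + h).
ρ = ρ_ref D/(D + h) = 2.79 × 93.5 km/(93.5 km + 1.13 km) = 2.76 g/cm³.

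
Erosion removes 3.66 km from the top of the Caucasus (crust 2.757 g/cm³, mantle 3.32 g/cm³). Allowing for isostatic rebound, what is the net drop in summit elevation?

0.621 km

Rebound u = e ρ_c/ρ_m = 3.66 km × 2.757/3.32 = 3.039 km.
Net surface drop = e − u = 3.66 km − 3.039 km = e (ρ_m − ρ_c)/ρ_m = 0.621 km.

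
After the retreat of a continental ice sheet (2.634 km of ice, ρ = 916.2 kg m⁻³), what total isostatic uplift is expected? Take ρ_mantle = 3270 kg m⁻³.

0.738 km

Removing the load lets mantle flow back in; uplift u satisfies ρ_ice t = ρ_m u.
u = t ρ_ice/ρ_m = 2.634 km × 916.2/3270 = 0.738 km.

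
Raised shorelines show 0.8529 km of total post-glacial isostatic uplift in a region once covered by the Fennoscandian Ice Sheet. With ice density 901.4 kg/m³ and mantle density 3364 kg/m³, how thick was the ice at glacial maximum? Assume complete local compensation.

3.18 km

u = t ρ_ice/ρ_m → t = u ρ_m/ρ_ice = 0.8529 km × 3364/901.4 = 3.18 km.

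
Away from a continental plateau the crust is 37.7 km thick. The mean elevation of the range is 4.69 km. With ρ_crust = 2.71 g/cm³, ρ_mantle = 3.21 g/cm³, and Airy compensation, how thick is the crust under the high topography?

67.8 km

Root depth r = h ρ_c / (ρ_m − ρ_c) = 4.69 km × 2.71 / 0.5 = 25.42 km.
Total thickness = T + h + r = 37.7 km + 4.69 km + 25.42 km = 67.8 km.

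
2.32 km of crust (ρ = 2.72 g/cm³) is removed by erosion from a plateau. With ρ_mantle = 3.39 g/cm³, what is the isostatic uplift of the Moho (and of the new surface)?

1.86 km

Unloading: uplift u = e ρ_c/ρ_m = 2.32 km × 2.72/3.39 = 1.86 km.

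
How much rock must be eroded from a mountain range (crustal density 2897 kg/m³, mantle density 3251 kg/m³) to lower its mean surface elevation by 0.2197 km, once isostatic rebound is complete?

2.02 km

Net drop Δ = e − u = e − e ρ_c/ρ_m = e (ρ_m − ρ_c)/ρ_m.
e = Δ ρ_m/(ρ_m − ρ_c) = 0.2197 km × 3251/354 = 2.02 km.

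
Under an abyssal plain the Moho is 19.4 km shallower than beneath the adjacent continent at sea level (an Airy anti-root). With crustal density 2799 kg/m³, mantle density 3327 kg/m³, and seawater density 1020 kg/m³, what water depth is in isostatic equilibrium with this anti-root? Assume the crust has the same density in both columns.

Replacing a thickness d of crust by seawater at the top must be balanced by replacing crust with mantle at the base: d (ρ_c − ρ_w) = a (ρ_m − ρ_c).
d = a (ρ_m − ρ_c)/(ρ_c − ρ_w) = 19.4 km × 528/1779 = 5.76 km.

5.76 km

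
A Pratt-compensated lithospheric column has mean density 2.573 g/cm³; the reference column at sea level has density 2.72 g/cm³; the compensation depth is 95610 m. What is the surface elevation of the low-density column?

5460 m

ρ_ref D = ρ (D + h) → h = D (ρ_ref − ρ)/ρ.
h = 95610 m × (2.72 − 2.573)/2.573 = 5460 m.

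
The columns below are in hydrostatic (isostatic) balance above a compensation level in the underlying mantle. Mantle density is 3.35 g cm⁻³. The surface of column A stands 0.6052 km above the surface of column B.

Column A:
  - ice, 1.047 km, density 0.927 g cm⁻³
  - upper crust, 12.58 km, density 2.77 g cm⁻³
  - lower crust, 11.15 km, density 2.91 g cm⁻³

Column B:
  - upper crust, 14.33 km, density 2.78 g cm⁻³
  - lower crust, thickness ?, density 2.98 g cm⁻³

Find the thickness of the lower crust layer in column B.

Take the compensation level at the base of the deeper column (depth z_c below the surface of column A) and equate Σ ρ_i t_i down to z_c; mantle fills any gap and the z_c terms cancel.
Column A: 1.047×0.927 + 12.58×2.77 + 11.15×2.91 + (z_c − 24.777)×3.35
Column B: 0.6052×0 + 14.33×2.78 + x×2.98 + (z_c − 0.6052 − 14.33 − x)×3.35
The z_c×3.35 term appears on both sides and cancels. Collect the known terms of each column as K = Σ(ρt)_known − 3.35 × (depth of known layers): K_A = 68.263669 − 3.35×24.777 = −14.739281; K_B = 39.8374 − 3.35×(0.6052 + 14.33) = −10.19552.
Balance: K_A = K_B − x×(3.35 − 2.98), so x = (K_B − K_A)/(3.35 − 2.98) = 4.54376/0.37 = 12.3 km.

12.3 km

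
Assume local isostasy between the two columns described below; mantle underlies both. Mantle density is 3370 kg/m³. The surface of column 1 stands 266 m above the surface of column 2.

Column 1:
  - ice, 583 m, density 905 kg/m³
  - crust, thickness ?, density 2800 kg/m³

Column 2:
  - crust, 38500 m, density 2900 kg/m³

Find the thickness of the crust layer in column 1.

Take the compensation level at the base of the deeper column (depth z_c below the surface of column 1) and equate Σ ρ_i t_i down to z_c; mantle fills any gap and the z_c terms cancel.
Column 1: 583×905 + x×2800 + (z_c − 583 − x)×3370
Column 2: 266×0 + 38500×2900 + (z_c − 266 − 38500)×3370
The z_c×3370 term appears on both sides and cancels. Collect the known terms of each column as K = Σ(ρt)_known − 3370 × (depth of known layers): K_1 = 527615 − 3370×583 = −1437095; K_2 = 111650000 − 3370×(266 + 38500) = −18991420.
Balance: K_1 − x×(3370 − 2800) = K_2, so x = (K_1 − K_2)/(3370 − 2800) = 17554300/570 = 30800 m.

30800 m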